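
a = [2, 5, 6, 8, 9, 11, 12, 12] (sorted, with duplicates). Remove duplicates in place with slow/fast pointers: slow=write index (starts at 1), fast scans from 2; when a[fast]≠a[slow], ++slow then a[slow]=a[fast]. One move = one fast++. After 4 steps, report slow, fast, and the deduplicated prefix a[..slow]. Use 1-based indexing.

(s=1,f=2) a[fast]=5≠a[slow]=2 write a[2]=5 → slow++,fast++
(s=2,f=3) a[fast]=6≠a[slow]=5 write a[3]=6 → slow++,fast++
(s=3,f=4) a[fast]=8≠a[slow]=6 write a[4]=8 → slow++,fast++
(s=4,f=5) a[fast]=9≠a[slow]=8 write a[5]=9 → slow++,fast++

slow=5, fast=6, prefix=[2, 5, 6, 8, 9]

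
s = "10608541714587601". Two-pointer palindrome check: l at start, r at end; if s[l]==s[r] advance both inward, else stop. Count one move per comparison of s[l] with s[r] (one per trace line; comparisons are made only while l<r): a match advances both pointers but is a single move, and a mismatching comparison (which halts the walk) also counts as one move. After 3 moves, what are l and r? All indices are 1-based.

[1,17] '1'=='1' → l++,r--
[2,16] '0'=='0' → l++,r--
[3,15] '6'=='6' → l++,r--

l=4, r=14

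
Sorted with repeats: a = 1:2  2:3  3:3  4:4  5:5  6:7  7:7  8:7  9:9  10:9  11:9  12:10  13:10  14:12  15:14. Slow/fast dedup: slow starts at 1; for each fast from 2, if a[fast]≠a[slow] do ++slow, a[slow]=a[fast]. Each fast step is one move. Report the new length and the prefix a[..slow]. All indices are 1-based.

(s=1,f=2) a[fast]=3≠a[slow]=2 write a[2]=3 → slow++,fast++
(s=2,f=3) a[fast]=3=a[slow] dup → fast++
(s=2,f=4) a[fast]=4≠a[slow]=3 write a[3]=4 → slow++,fast++
(s=3,f=5) a[fast]=5≠a[slow]=4 write a[4]=5 → slow++,fast++
(s=4,f=6) a[fast]=7≠a[slow]=5 write a[5]=7 → slow++,fast++
(s=5,f=7) a[fast]=7=a[slow] dup → fast++
(s=5,f=8) a[fast]=7=a[slow] dup → fast++
(s=5,f=9) a[fast]=9≠a[slow]=7 write a[6]=9 → slow++,fast++
(s=6,f=10) a[fast]=9=a[slow] dup → fast++
(s=6,f=11) a[fast]=9=a[slow] dup → fast++
(s=6,f=12) a[fast]=10≠a[slow]=9 write a[7]=10 → slow++,fast++
(s=7,f=13) a[fast]=10=a[slow] dup → fast++
(s=7,f=14) a[fast]=12≠a[slow]=10 write a[8]=12 → slow++,fast++
(s=8,f=15) a[fast]=14≠a[slow]=12 write a[9]=14 → slow++,fast++

length 9; prefix = [2, 3, 4, 5, 7, 9, 10, 12, 14]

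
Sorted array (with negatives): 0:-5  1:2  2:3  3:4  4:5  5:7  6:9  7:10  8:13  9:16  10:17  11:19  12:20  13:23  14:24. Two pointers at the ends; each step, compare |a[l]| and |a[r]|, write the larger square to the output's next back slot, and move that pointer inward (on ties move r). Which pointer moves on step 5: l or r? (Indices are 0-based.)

r

l=0 r=14: |-5|<=|24| out[14]=576, r--
l=0 r=13: |-5|<=|23| out[13]=529, r--
l=0 r=12: |-5|<=|20| out[12]=400, r--
l=0 r=11: |-5|<=|19| out[11]=361, r--
l=0 r=10: |-5|<=|17| out[10]=289, r--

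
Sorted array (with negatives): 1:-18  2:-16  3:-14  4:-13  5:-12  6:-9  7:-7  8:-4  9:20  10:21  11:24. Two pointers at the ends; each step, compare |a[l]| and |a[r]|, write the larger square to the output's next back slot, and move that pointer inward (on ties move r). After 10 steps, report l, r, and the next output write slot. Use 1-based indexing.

[1,11] |-18|<=|24| out[11]=576 → r--
[1,10] |-18|<=|21| out[10]=441 → r--
[1,9] |-18|<=|20| out[9]=400 → r--
[1,8] |-18|>|-4| out[8]=324 → l++
[2,8] |-16|>|-4| out[7]=256 → l++
[3,8] |-14|>|-4| out[6]=196 → l++
[4,8] |-13|>|-4| out[5]=169 → l++
[5,8] |-12|>|-4| out[4]=144 → l++
[6,8] |-9|>|-4| out[3]=81 → l++
[7,8] |-7|>|-4| out[2]=49 → l++

l=8, r=8, next write slot=1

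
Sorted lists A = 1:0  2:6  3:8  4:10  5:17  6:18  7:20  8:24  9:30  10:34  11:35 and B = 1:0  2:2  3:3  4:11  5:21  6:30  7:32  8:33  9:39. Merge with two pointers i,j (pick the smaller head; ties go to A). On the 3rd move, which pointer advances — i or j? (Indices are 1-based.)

j

i=1 j=1: A[i]=0<=B[j]=0 take 0, i++
i=2 j=1: A[i]=6>B[j]=0 take 0, j++
i=2 j=2: A[i]=6>B[j]=2 take 2, j++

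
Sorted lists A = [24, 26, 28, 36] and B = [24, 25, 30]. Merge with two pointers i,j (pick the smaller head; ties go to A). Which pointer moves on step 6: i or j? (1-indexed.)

j

i=1 j=1: A[i]=24<=B[j]=24 take 24, i++
i=2 j=1: A[i]=26>B[j]=24 take 24, j++
i=2 j=2: A[i]=26>B[j]=25 take 25, j++
i=2 j=3: A[i]=26<=B[j]=30 take 26, i++
i=3 j=3: A[i]=28<=B[j]=30 take 28, i++
i=4 j=3: A[i]=36>B[j]=30 take 30, j++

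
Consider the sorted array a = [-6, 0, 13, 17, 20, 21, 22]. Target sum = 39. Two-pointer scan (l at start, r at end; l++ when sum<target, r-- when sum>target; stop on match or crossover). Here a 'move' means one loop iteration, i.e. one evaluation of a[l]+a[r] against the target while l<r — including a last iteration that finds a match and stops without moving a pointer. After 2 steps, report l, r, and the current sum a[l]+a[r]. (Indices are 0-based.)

l=2, r=6, sum=35

l=0 r=6: -6+22=16 <39, l++
l=1 r=6: 0+22=22 <39, l++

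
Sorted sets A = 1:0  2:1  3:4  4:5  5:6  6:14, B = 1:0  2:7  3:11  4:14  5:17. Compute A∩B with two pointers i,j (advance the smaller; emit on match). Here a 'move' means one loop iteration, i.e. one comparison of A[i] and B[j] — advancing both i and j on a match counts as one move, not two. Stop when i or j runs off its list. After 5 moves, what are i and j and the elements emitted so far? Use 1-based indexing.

i=6, j=2, emitted=[0]

i=1 j=1: 0==0 emit, i++,j++
i=2 j=2: 1<7, i++
i=3 j=2: 4<7, i++
i=4 j=2: 5<7, i++
i=5 j=2: 6<7, i++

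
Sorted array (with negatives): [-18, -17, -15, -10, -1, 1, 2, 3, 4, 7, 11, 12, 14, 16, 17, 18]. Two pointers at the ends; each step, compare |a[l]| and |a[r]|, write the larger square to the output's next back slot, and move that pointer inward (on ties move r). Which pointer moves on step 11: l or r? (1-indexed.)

[1,16] |-18|<=|18| out[16]=324 → r--
[1,15] |-18|>|17| out[15]=324 → l++
[2,15] |-17|<=|17| out[14]=289 → r--
[2,14] |-17|>|16| out[13]=289 → l++
[3,14] |-15|<=|16| out[12]=256 → r--
[3,13] |-15|>|14| out[11]=225 → l++
[4,13] |-10|<=|14| out[10]=196 → r--
[4,12] |-10|<=|12| out[9]=144 → r--
[4,11] |-10|<=|11| out[8]=121 → r--
[4,10] |-10|>|7| out[7]=100 → l++
[5,10] |-1|<=|7| out[6]=49 → r--

r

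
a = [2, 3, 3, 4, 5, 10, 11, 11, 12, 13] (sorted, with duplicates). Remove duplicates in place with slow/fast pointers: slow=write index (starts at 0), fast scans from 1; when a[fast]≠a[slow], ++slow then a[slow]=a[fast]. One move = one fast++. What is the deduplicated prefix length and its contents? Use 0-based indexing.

length 8; prefix = [2, 3, 4, 5, 10, 11, 12, 13]

(s=0,f=1) a[fast]=3≠a[slow]=2 write a[1]=3 → slow++,fast++
(s=1,f=2) a[fast]=3=a[slow] dup → fast++
(s=1,f=3) a[fast]=4≠a[slow]=3 write a[2]=4 → slow++,fast++
(s=2,f=4) a[fast]=5≠a[slow]=4 write a[3]=5 → slow++,fast++
(s=3,f=5) a[fast]=10≠a[slow]=5 write a[4]=10 → slow++,fast++
(s=4,f=6) a[fast]=11≠a[slow]=10 write a[5]=11 → slow++,fast++
(s=5,f=7) a[fast]=11=a[slow] dup → fast++
(s=5,f=8) a[fast]=12≠a[slow]=11 write a[6]=12 → slow++,fast++
(s=6,f=9) a[fast]=13≠a[slow]=12 write a[7]=13 → slow++,fast++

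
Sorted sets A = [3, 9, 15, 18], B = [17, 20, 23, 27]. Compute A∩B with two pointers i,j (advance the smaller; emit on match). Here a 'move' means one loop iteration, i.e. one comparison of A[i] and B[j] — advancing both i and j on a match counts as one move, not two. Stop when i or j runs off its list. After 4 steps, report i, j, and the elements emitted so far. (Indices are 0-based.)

i=3, j=1, emitted=[]

[i=0,j=0] 3<17 → i++
[i=1,j=0] 9<17 → i++
[i=2,j=0] 15<17 → i++
[i=3,j=0] 18>17 → j++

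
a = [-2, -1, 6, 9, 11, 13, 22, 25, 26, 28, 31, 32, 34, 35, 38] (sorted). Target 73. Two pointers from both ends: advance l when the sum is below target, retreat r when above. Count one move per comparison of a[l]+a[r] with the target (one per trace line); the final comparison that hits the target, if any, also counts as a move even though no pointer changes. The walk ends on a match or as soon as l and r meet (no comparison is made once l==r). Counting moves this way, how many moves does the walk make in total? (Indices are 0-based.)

l=0 r=14: -2+38=36 <73, l++
l=1 r=14: -1+38=37 <73, l++
l=2 r=14: 6+38=44 <73, l++
l=3 r=14: 9+38=47 <73, l++
l=4 r=14: 11+38=49 <73, l++
l=5 r=14: 13+38=51 <73, l++
l=6 r=14: 22+38=60 <73, l++
l=7 r=14: 25+38=63 <73, l++
l=8 r=14: 26+38=64 <73, l++
l=9 r=14: 28+38=66 <73, l++
l=10 r=14: 31+38=69 <73, l++
l=11 r=14: 32+38=70 <73, l++
l=12 r=14: 34+38=72 <73, l++
l=13 r=14: 35+38=73, found

14 moves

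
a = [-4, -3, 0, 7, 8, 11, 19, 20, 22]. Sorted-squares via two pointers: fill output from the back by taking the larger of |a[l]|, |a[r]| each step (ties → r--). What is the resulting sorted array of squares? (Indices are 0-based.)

[0, 9, 16, 49, 64, 121, 361, 400, 484]

l=0 r=8: |-4|<=|22| out[8]=484, r--
l=0 r=7: |-4|<=|20| out[7]=400, r--
l=0 r=6: |-4|<=|19| out[6]=361, r--
l=0 r=5: |-4|<=|11| out[5]=121, r--
l=0 r=4: |-4|<=|8| out[4]=64, r--
l=0 r=3: |-4|<=|7| out[3]=49, r--
l=0 r=2: |-4|>|0| out[2]=16, l++
l=1 r=2: |-3|>|0| out[1]=9, l++
l=2 r=2: |0|<=|0| out[0]=0, r--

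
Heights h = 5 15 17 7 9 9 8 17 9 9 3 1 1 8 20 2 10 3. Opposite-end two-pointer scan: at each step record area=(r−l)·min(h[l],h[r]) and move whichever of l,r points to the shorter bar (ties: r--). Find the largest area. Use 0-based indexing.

l=0 r=17: min(5,3)*17=51 best=51 *, r--
l=0 r=16: min(5,10)*16=80 best=80 *, l++
l=1 r=16: min(15,10)*15=150 best=150 *, r--
l=1 r=15: min(15,2)*14=28 best=150, r--
l=1 r=14: min(15,20)*13=195 best=195 *, l++
l=2 r=14: min(17,20)*12=204 best=204 *, l++
l=3 r=14: min(7,20)*11=77 best=204, l++
l=4 r=14: min(9,20)*10=90 best=204, l++
l=5 r=14: min(9,20)*9=81 best=204, l++
l=6 r=14: min(8,20)*8=64 best=204, l++
l=7 r=14: min(17,20)*7=119 best=204, l++
l=8 r=14: min(9,20)*6=54 best=204, l++
l=9 r=14: min(9,20)*5=45 best=204, l++
l=10 r=14: min(3,20)*4=12 best=204, l++
l=11 r=14: min(1,20)*3=3 best=204, l++
l=12 r=14: min(1,20)*2=2 best=204, l++
l=13 r=14: min(8,20)*1=8 best=204, l++

max area = 204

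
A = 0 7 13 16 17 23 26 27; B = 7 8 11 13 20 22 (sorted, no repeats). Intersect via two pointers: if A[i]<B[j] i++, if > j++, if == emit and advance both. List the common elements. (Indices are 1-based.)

[i=1,j=1] 0<7 → i++
[i=2,j=1] 7==7 emit → i++,j++
[i=3,j=2] 13>8 → j++
[i=3,j=3] 13>11 → j++
[i=3,j=4] 13==13 emit → i++,j++
[i=4,j=5] 16<20 → i++
[i=5,j=5] 17<20 → i++
[i=6,j=5] 23>20 → j++
[i=6,j=6] 23>22 → j++

intersection = [7, 13]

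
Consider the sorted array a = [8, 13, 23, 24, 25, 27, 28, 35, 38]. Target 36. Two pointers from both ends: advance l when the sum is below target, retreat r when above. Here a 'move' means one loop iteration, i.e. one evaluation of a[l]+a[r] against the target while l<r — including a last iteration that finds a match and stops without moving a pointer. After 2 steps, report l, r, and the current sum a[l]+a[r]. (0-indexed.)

l=0, r=6, sum=36

l=0 r=8: 8+38=46 >36, r--
l=0 r=7: 8+35=43 >36, r--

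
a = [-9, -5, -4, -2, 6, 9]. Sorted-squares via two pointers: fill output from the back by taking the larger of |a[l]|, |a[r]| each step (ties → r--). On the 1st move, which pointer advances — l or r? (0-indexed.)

r

l=0 r=5: |-9|<=|9| out[5]=81, r--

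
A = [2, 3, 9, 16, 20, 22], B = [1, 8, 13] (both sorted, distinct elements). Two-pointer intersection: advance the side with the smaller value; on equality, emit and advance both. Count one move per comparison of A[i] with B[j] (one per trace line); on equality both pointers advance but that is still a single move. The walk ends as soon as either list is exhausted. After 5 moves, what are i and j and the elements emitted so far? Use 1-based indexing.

[i=1,j=1] 2>1 → j++
[i=1,j=2] 2<8 → i++
[i=2,j=2] 3<8 → i++
[i=3,j=2] 9>8 → j++
[i=3,j=3] 9<13 → i++

i=4, j=3, emitted=[]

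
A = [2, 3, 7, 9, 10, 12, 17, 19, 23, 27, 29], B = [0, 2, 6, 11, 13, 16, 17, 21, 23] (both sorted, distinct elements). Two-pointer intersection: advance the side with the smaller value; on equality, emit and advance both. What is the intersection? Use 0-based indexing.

i=0 j=0: 2>0, j++
i=0 j=1: 2==2 emit, i++,j++
i=1 j=2: 3<6, i++
i=2 j=2: 7>6, j++
i=2 j=3: 7<11, i++
i=3 j=3: 9<11, i++
i=4 j=3: 10<11, i++
i=5 j=3: 12>11, j++
i=5 j=4: 12<13, i++
i=6 j=4: 17>13, j++
i=6 j=5: 17>16, j++
i=6 j=6: 17==17 emit, i++,j++
i=7 j=7: 19<21, i++
i=8 j=7: 23>21, j++
i=8 j=8: 23==23 emit, i++,j++

intersection = [2, 17, 23]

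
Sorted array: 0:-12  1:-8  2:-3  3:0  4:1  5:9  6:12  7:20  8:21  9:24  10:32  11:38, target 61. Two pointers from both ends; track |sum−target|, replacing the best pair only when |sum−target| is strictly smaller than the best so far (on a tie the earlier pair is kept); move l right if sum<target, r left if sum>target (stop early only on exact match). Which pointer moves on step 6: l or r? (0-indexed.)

l

l=0 r=11: -12+38=26 d=35 *, l++
l=1 r=11: -8+38=30 d=31 *, l++
l=2 r=11: -3+38=35 d=26 *, l++
l=3 r=11: 0+38=38 d=23 *, l++
l=4 r=11: 1+38=39 d=22 *, l++
l=5 r=11: 9+38=47 d=14 *, l++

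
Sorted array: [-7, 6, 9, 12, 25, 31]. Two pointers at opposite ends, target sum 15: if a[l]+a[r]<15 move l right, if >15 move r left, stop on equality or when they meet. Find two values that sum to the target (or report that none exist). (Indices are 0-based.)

(6, 9)

l=0 r=5: -7+31=24 >15, r--
l=0 r=4: -7+25=18 >15, r--
l=0 r=3: -7+12=5 <15, l++
l=1 r=3: 6+12=18 >15, r--
l=1 r=2: 6+9=15, found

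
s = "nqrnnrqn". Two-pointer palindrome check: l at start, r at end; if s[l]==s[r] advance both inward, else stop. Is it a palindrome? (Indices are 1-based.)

palindrome

[1,8] 'n'=='n' → l++,r--
[2,7] 'q'=='q' → l++,r--
[3,6] 'r'=='r' → l++,r--
[4,5] 'n'=='n' → l++,r--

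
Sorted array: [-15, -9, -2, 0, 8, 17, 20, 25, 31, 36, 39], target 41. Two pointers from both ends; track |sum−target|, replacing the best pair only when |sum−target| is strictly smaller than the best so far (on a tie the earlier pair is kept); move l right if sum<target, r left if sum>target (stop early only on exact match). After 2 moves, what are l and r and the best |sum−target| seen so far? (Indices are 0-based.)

l=2, r=10, best |Δ|=11

l=0 r=10: -15+39=24 d=17 *, l++
l=1 r=10: -9+39=30 d=11 *, l++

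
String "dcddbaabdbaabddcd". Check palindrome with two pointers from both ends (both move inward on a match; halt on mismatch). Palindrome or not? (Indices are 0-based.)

[0,16] 'd'=='d' → l++,r--
[1,15] 'c'=='c' → l++,r--
[2,14] 'd'=='d' → l++,r--
[3,13] 'd'=='d' → l++,r--
[4,12] 'b'=='b' → l++,r--
[5,11] 'a'=='a' → l++,r--
[6,10] 'a'=='a' → l++,r--
[7,9] 'b'=='b' → l++,r--

palindrome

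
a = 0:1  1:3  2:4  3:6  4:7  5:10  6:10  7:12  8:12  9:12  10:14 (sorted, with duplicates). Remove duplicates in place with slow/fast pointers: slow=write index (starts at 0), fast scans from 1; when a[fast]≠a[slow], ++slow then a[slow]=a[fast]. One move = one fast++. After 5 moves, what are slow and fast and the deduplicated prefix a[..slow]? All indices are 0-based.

slow=5, fast=6, prefix=[1, 3, 4, 6, 7, 10]

(s=0,f=1) a[fast]=3≠a[slow]=1 write a[1]=3 → slow++,fast++
(s=1,f=2) a[fast]=4≠a[slow]=3 write a[2]=4 → slow++,fast++
(s=2,f=3) a[fast]=6≠a[slow]=4 write a[3]=6 → slow++,fast++
(s=3,f=4) a[fast]=7≠a[slow]=6 write a[4]=7 → slow++,fast++
(s=4,f=5) a[fast]=10≠a[slow]=7 write a[5]=10 → slow++,fast++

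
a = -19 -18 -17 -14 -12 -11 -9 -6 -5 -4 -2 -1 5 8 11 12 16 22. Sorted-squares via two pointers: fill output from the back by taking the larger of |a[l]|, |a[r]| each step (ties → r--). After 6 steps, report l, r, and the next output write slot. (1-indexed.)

l=5, r=16, next write slot=12

[1,18] |-19|<=|22| out[18]=484 → r--
[1,17] |-19|>|16| out[17]=361 → l++
[2,17] |-18|>|16| out[16]=324 → l++
[3,17] |-17|>|16| out[15]=289 → l++
[4,17] |-14|<=|16| out[14]=256 → r--
[4,16] |-14|>|12| out[13]=196 → l++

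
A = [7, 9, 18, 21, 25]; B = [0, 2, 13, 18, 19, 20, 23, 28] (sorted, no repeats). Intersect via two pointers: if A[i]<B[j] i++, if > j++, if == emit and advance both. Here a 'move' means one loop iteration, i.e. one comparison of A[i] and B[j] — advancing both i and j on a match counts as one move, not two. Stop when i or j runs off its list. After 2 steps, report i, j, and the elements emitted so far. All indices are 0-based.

i=0, j=2, emitted=[]

i=0 j=0: 7>0, j++
i=0 j=1: 7>2, j++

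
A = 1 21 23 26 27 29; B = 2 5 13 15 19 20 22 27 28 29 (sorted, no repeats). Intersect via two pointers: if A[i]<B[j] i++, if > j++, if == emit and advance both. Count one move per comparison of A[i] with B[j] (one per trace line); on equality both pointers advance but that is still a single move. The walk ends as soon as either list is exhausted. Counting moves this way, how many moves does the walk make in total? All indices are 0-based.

14 moves

[i=0,j=0] 1<2 → i++
[i=1,j=0] 21>2 → j++
[i=1,j=1] 21>5 → j++
[i=1,j=2] 21>13 → j++
[i=1,j=3] 21>15 → j++
[i=1,j=4] 21>19 → j++
[i=1,j=5] 21>20 → j++
[i=1,j=6] 21<22 → i++
[i=2,j=6] 23>22 → j++
[i=2,j=7] 23<27 → i++
[i=3,j=7] 26<27 → i++
[i=4,j=7] 27==27 emit → i++,j++
[i=5,j=8] 29>28 → j++
[i=5,j=9] 29==29 emit → i++,j++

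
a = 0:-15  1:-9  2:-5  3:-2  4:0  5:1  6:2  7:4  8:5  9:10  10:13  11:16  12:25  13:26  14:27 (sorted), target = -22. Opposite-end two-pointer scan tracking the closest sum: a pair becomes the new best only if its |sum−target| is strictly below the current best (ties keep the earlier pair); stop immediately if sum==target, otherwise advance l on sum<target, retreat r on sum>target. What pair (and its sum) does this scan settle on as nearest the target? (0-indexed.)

[0,14] -15+27=12 d=34 * → r--
[0,13] -15+26=11 d=33 * → r--
[0,12] -15+25=10 d=32 * → r--
[0,11] -15+16=1 d=23 * → r--
[0,10] -15+13=-2 d=20 * → r--
[0,9] -15+10=-5 d=17 * → r--
[0,8] -15+5=-10 d=12 * → r--
[0,7] -15+4=-11 d=11 * → r--
[0,6] -15+2=-13 d=9 * → r--
[0,5] -15+1=-14 d=8 * → r--
[0,4] -15+0=-15 d=7 * → r--
[0,3] -15+-2=-17 d=5 * → r--
[0,2] -15+-5=-20 d=2 * → r--
[0,1] -15+-9=-24 d=2 → l++

pair (-15, -5) with sum -20 (|Δ|=2)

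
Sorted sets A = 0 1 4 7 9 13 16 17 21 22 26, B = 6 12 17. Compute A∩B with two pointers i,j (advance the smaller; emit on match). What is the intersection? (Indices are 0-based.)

intersection = [17]

[i=0,j=0] 0<6 → i++
[i=1,j=0] 1<6 → i++
[i=2,j=0] 4<6 → i++
[i=3,j=0] 7>6 → j++
[i=3,j=1] 7<12 → i++
[i=4,j=1] 9<12 → i++
[i=5,j=1] 13>12 → j++
[i=5,j=2] 13<17 → i++
[i=6,j=2] 16<17 → i++
[i=7,j=2] 17==17 emit → i++,j++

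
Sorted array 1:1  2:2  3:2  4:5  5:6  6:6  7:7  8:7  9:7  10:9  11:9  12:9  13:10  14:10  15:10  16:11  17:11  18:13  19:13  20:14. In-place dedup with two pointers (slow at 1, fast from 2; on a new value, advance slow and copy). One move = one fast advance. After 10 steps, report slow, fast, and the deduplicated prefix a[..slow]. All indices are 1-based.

slow=6, fast=12, prefix=[1, 2, 5, 6, 7, 9]

(s=1,f=2) a[fast]=2≠a[slow]=1 write a[2]=2 → slow++,fast++
(s=2,f=3) a[fast]=2=a[slow] dup → fast++
(s=2,f=4) a[fast]=5≠a[slow]=2 write a[3]=5 → slow++,fast++
(s=3,f=5) a[fast]=6≠a[slow]=5 write a[4]=6 → slow++,fast++
(s=4,f=6) a[fast]=6=a[slow] dup → fast++
(s=4,f=7) a[fast]=7≠a[slow]=6 write a[5]=7 → slow++,fast++
(s=5,f=8) a[fast]=7=a[slow] dup → fast++
(s=5,f=9) a[fast]=7=a[slow] dup → fast++
(s=5,f=10) a[fast]=9≠a[slow]=7 write a[6]=9 → slow++,fast++
(s=6,f=11) a[fast]=9=a[slow] dup → fast++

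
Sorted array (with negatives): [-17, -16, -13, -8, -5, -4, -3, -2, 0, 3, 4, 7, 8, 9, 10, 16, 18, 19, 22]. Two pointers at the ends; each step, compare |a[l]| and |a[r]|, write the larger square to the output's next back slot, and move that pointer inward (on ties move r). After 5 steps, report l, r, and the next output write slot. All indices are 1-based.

l=1 r=19: |-17|<=|22| out[19]=484, r--
l=1 r=18: |-17|<=|19| out[18]=361, r--
l=1 r=17: |-17|<=|18| out[17]=324, r--
l=1 r=16: |-17|>|16| out[16]=289, l++
l=2 r=16: |-16|<=|16| out[15]=256, r--

l=2, r=15, next write slot=14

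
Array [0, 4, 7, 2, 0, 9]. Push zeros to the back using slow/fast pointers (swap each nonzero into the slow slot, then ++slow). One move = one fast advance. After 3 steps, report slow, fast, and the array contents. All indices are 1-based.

slow=3, fast=4, a=[4, 7, 0, 2, 0, 9]

slow=1 fast=1: a[fast]=0, fast++
slow=1 fast=2: a[fast]=4≠0 swap→a[1]=4, slow++,fast++
slow=2 fast=3: a[fast]=7≠0 swap→a[2]=7, slow++,fast++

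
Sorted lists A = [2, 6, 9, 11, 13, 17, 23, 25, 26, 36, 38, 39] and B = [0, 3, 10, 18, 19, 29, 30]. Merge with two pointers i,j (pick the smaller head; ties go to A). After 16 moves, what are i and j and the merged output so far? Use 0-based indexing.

i=9, j=7, merged so far=[0, 2, 3, 6, 9, 10, 11, 13, 17, 18, 19, 23, 25, 26, 29, 30]

i=0 j=0: A[i]=2>B[j]=0 take 0, j++
i=0 j=1: A[i]=2<=B[j]=3 take 2, i++
i=1 j=1: A[i]=6>B[j]=3 take 3, j++
i=1 j=2: A[i]=6<=B[j]=10 take 6, i++
i=2 j=2: A[i]=9<=B[j]=10 take 9, i++
i=3 j=2: A[i]=11>B[j]=10 take 10, j++
i=3 j=3: A[i]=11<=B[j]=18 take 11, i++
i=4 j=3: A[i]=13<=B[j]=18 take 13, i++
i=5 j=3: A[i]=17<=B[j]=18 take 17, i++
i=6 j=3: A[i]=23>B[j]=18 take 18, j++
i=6 j=4: A[i]=23>B[j]=19 take 19, j++
i=6 j=5: A[i]=23<=B[j]=29 take 23, i++
i=7 j=5: A[i]=25<=B[j]=29 take 25, i++
i=8 j=5: A[i]=26<=B[j]=29 take 26, i++
i=9 j=5: A[i]=36>B[j]=29 take 29, j++
i=9 j=6: A[i]=36>B[j]=30 take 30, j++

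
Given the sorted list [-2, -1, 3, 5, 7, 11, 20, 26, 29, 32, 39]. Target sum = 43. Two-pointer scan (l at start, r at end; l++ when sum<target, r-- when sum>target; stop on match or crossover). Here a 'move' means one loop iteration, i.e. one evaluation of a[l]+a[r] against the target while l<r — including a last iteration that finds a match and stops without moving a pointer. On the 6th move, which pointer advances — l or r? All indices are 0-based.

l=0 r=10: -2+39=37 <43, l++
l=1 r=10: -1+39=38 <43, l++
l=2 r=10: 3+39=42 <43, l++
l=3 r=10: 5+39=44 >43, r--
l=3 r=9: 5+32=37 <43, l++
l=4 r=9: 7+32=39 <43, l++

l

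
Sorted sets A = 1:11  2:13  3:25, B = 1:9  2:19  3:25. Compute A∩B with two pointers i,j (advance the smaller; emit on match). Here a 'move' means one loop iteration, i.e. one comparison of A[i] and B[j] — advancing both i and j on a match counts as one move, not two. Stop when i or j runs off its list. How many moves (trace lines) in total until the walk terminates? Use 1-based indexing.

[i=1,j=1] 11>9 → j++
[i=1,j=2] 11<19 → i++
[i=2,j=2] 13<19 → i++
[i=3,j=2] 25>19 → j++
[i=3,j=3] 25==25 emit → i++,j++

5 moves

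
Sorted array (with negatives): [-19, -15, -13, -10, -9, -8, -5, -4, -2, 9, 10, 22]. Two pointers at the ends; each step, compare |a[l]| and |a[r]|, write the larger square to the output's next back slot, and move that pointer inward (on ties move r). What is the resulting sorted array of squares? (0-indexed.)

[4, 16, 25, 64, 81, 81, 100, 100, 169, 225, 361, 484]

[0,11] |-19|<=|22| out[11]=484 → r--
[0,10] |-19|>|10| out[10]=361 → l++
[1,10] |-15|>|10| out[9]=225 → l++
[2,10] |-13|>|10| out[8]=169 → l++
[3,10] |-10|<=|10| out[7]=100 → r--
[3,9] |-10|>|9| out[6]=100 → l++
[4,9] |-9|<=|9| out[5]=81 → r--
[4,8] |-9|>|-2| out[4]=81 → l++
[5,8] |-8|>|-2| out[3]=64 → l++
[6,8] |-5|>|-2| out[2]=25 → l++
[7,8] |-4|>|-2| out[1]=16 → l++
[8,8] |-2|<=|-2| out[0]=4 → r--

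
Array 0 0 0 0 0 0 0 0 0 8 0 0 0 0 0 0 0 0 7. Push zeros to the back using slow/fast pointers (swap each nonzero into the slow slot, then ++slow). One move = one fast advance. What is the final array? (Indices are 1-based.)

slow=1 fast=1: a[fast]=0, fast++
slow=1 fast=2: a[fast]=0, fast++
slow=1 fast=3: a[fast]=0, fast++
slow=1 fast=4: a[fast]=0, fast++
slow=1 fast=5: a[fast]=0, fast++
slow=1 fast=6: a[fast]=0, fast++
slow=1 fast=7: a[fast]=0, fast++
slow=1 fast=8: a[fast]=0, fast++
slow=1 fast=9: a[fast]=0, fast++
slow=1 fast=10: a[fast]=8≠0 swap→a[1]=8, slow++,fast++
slow=2 fast=11: a[fast]=0, fast++
slow=2 fast=12: a[fast]=0, fast++
slow=2 fast=13: a[fast]=0, fast++
slow=2 fast=14: a[fast]=0, fast++
slow=2 fast=15: a[fast]=0, fast++
slow=2 fast=16: a[fast]=0, fast++
slow=2 fast=17: a[fast]=0, fast++
slow=2 fast=18: a[fast]=0, fast++
slow=2 fast=19: a[fast]=7≠0 swap→a[2]=7, slow++,fast++

[8, 7, 0, 0, 0, 0, 0, 0, 0, 0, 0, 0, 0, 0, 0, 0, 0, 0, 0]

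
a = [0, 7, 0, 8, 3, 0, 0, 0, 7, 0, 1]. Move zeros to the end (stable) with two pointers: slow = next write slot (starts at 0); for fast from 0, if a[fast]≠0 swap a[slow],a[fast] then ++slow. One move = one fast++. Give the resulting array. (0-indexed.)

[7, 8, 3, 7, 1, 0, 0, 0, 0, 0, 0]

slow=0 fast=0: a[fast]=0, fast++
slow=0 fast=1: a[fast]=7≠0 swap→a[0]=7, slow++,fast++
slow=1 fast=2: a[fast]=0, fast++
slow=1 fast=3: a[fast]=8≠0 swap→a[1]=8, slow++,fast++
slow=2 fast=4: a[fast]=3≠0 swap→a[2]=3, slow++,fast++
slow=3 fast=5: a[fast]=0, fast++
slow=3 fast=6: a[fast]=0, fast++
slow=3 fast=7: a[fast]=0, fast++
slow=3 fast=8: a[fast]=7≠0 swap→a[3]=7, slow++,fast++
slow=4 fast=9: a[fast]=0, fast++
slow=4 fast=10: a[fast]=1≠0 swap→a[4]=1, slow++,fast++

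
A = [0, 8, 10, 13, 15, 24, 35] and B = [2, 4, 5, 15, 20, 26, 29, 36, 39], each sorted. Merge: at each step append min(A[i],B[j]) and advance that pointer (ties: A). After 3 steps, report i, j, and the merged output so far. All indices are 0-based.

i=0 j=0: A[i]=0<=B[j]=2 take 0, i++
i=1 j=0: A[i]=8>B[j]=2 take 2, j++
i=1 j=1: A[i]=8>B[j]=4 take 4, j++

i=1, j=2, merged so far=[0, 2, 4]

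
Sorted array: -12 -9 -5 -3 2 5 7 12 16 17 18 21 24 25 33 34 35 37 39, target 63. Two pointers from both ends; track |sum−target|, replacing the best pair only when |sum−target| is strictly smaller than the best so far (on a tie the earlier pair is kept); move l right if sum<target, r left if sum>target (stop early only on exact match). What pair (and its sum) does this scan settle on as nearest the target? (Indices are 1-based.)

pair (24, 39) with sum 63 (|Δ|=0)

[1,19] -12+39=27 d=36 * → l++
[2,19] -9+39=30 d=33 * → l++
[3,19] -5+39=34 d=29 * → l++
[4,19] -3+39=36 d=27 * → l++
[5,19] 2+39=41 d=22 * → l++
[6,19] 5+39=44 d=19 * → l++
[7,19] 7+39=46 d=17 * → l++
[8,19] 12+39=51 d=12 * → l++
[9,19] 16+39=55 d=8 * → l++
[10,19] 17+39=56 d=7 * → l++
[11,19] 18+39=57 d=6 * → l++
[12,19] 21+39=60 d=3 * → l++
[13,19] 24+39=63 d=0 * → stop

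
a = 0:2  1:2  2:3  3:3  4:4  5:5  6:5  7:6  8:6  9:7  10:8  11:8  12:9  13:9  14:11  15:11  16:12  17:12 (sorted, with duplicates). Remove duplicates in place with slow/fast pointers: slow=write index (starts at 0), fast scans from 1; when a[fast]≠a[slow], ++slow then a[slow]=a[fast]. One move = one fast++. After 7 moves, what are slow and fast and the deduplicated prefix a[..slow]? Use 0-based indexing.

slow=4, fast=8, prefix=[2, 3, 4, 5, 6]

slow=0 fast=1: a[fast]=2=a[slow] dup, fast++
slow=0 fast=2: a[fast]=3≠a[slow]=2 write a[1]=3, slow++,fast++
slow=1 fast=3: a[fast]=3=a[slow] dup, fast++
slow=1 fast=4: a[fast]=4≠a[slow]=3 write a[2]=4, slow++,fast++
slow=2 fast=5: a[fast]=5≠a[slow]=4 write a[3]=5, slow++,fast++
slow=3 fast=6: a[fast]=5=a[slow] dup, fast++
slow=3 fast=7: a[fast]=6≠a[slow]=5 write a[4]=6, slow++,fast++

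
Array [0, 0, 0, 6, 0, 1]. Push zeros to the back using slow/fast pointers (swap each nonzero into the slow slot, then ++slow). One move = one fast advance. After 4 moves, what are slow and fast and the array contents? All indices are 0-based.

slow=1, fast=4, a=[6, 0, 0, 0, 0, 1]

(s=0,f=0) a[fast]=0 → fast++
(s=0,f=1) a[fast]=0 → fast++
(s=0,f=2) a[fast]=0 → fast++
(s=0,f=3) a[fast]=6≠0 swap→a[0]=6 → slow++,fast++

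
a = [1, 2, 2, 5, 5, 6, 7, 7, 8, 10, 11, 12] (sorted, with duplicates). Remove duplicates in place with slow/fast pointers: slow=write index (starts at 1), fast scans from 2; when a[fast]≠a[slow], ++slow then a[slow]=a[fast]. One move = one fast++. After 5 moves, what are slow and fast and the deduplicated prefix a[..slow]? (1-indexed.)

(s=1,f=2) a[fast]=2≠a[slow]=1 write a[2]=2 → slow++,fast++
(s=2,f=3) a[fast]=2=a[slow] dup → fast++
(s=2,f=4) a[fast]=5≠a[slow]=2 write a[3]=5 → slow++,fast++
(s=3,f=5) a[fast]=5=a[slow] dup → fast++
(s=3,f=6) a[fast]=6≠a[slow]=5 write a[4]=6 → slow++,fast++

slow=4, fast=7, prefix=[1, 2, 5, 6]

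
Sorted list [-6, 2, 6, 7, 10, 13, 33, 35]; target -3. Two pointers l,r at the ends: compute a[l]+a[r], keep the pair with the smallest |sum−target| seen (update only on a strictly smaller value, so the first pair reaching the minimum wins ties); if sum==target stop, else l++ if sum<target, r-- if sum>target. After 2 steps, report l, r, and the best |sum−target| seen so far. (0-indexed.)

l=0 r=7: -6+35=29 d=32 *, r--
l=0 r=6: -6+33=27 d=30 *, r--

l=0, r=5, best |Δ|=30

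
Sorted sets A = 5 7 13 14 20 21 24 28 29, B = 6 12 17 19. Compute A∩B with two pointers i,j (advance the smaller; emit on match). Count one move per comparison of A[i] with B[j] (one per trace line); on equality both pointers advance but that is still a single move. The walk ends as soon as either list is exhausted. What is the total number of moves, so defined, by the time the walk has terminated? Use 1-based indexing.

8 moves

i=1 j=1: 5<6, i++
i=2 j=1: 7>6, j++
i=2 j=2: 7<12, i++
i=3 j=2: 13>12, j++
i=3 j=3: 13<17, i++
i=4 j=3: 14<17, i++
i=5 j=3: 20>17, j++
i=5 j=4: 20>19, j++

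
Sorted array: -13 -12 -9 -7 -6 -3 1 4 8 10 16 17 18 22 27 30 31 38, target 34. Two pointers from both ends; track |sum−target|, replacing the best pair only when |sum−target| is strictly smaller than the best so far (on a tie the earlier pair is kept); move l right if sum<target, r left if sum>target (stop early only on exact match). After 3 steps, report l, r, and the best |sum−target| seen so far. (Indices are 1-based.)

l=4, r=18, best |Δ|=5

[1,18] -13+38=25 d=9 * → l++
[2,18] -12+38=26 d=8 * → l++
[3,18] -9+38=29 d=5 * → l++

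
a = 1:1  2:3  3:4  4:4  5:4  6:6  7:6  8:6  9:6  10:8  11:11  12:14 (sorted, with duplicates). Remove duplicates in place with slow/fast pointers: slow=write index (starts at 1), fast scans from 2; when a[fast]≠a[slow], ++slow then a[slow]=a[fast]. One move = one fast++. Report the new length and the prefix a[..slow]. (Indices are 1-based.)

slow=1 fast=2: a[fast]=3≠a[slow]=1 write a[2]=3, slow++,fast++
slow=2 fast=3: a[fast]=4≠a[slow]=3 write a[3]=4, slow++,fast++
slow=3 fast=4: a[fast]=4=a[slow] dup, fast++
slow=3 fast=5: a[fast]=4=a[slow] dup, fast++
slow=3 fast=6: a[fast]=6≠a[slow]=4 write a[4]=6, slow++,fast++
slow=4 fast=7: a[fast]=6=a[slow] dup, fast++
slow=4 fast=8: a[fast]=6=a[slow] dup, fast++
slow=4 fast=9: a[fast]=6=a[slow] dup, fast++
slow=4 fast=10: a[fast]=8≠a[slow]=6 write a[5]=8, slow++,fast++
slow=5 fast=11: a[fast]=11≠a[slow]=8 write a[6]=11, slow++,fast++
slow=6 fast=12: a[fast]=14≠a[slow]=11 write a[7]=14, slow++,fast++

length 7; prefix = [1, 3, 4, 6, 8, 11, 14]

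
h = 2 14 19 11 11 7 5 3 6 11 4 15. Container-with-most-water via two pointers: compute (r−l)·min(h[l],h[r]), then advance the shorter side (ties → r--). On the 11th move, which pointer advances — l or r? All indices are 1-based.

l=1 r=12: min(2,15)*11=22 best=22 *, l++
l=2 r=12: min(14,15)*10=140 best=140 *, l++
l=3 r=12: min(19,15)*9=135 best=140, r--
l=3 r=11: min(19,4)*8=32 best=140, r--
l=3 r=10: min(19,11)*7=77 best=140, r--
l=3 r=9: min(19,6)*6=36 best=140, r--
l=3 r=8: min(19,3)*5=15 best=140, r--
l=3 r=7: min(19,5)*4=20 best=140, r--
l=3 r=6: min(19,7)*3=21 best=140, r--
l=3 r=5: min(19,11)*2=22 best=140, r--
l=3 r=4: min(19,11)*1=11 best=140, r--

r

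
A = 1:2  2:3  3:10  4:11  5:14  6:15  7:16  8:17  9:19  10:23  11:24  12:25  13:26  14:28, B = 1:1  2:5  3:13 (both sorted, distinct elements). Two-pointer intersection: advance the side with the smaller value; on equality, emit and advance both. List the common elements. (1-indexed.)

intersection = []

[i=1,j=1] 2>1 → j++
[i=1,j=2] 2<5 → i++
[i=2,j=2] 3<5 → i++
[i=3,j=2] 10>5 → j++
[i=3,j=3] 10<13 → i++
[i=4,j=3] 11<13 → i++
[i=5,j=3] 14>13 → j++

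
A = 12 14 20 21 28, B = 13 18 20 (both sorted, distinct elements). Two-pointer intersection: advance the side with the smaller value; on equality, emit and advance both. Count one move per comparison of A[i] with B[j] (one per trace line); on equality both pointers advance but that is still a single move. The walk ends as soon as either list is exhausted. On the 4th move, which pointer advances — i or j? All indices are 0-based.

i=0 j=0: 12<13, i++
i=1 j=0: 14>13, j++
i=1 j=1: 14<18, i++
i=2 j=1: 20>18, j++

j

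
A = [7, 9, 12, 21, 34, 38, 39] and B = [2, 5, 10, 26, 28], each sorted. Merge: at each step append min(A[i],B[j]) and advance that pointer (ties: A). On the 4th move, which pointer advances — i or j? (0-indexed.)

i=0 j=0: A[i]=7>B[j]=2 take 2, j++
i=0 j=1: A[i]=7>B[j]=5 take 5, j++
i=0 j=2: A[i]=7<=B[j]=10 take 7, i++
i=1 j=2: A[i]=9<=B[j]=10 take 9, i++

i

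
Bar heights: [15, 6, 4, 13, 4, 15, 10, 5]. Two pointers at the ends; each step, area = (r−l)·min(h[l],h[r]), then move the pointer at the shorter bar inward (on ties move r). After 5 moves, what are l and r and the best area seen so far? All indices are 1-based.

l=1 r=8: min(15,5)*7=35 best=35 *, r--
l=1 r=7: min(15,10)*6=60 best=60 *, r--
l=1 r=6: min(15,15)*5=75 best=75 *, r--
l=1 r=5: min(15,4)*4=16 best=75, r--
l=1 r=4: min(15,13)*3=39 best=75, r--

l=1, r=3, best area=75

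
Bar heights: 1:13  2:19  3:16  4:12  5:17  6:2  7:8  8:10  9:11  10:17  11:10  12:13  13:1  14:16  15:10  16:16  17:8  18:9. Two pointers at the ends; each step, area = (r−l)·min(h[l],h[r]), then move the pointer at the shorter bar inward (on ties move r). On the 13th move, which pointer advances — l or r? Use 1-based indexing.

r

l=1 r=18: min(13,9)*17=153 best=153 *, r--
l=1 r=17: min(13,8)*16=128 best=153, r--
l=1 r=16: min(13,16)*15=195 best=195 *, l++
l=2 r=16: min(19,16)*14=224 best=224 *, r--
l=2 r=15: min(19,10)*13=130 best=224, r--
l=2 r=14: min(19,16)*12=192 best=224, r--
l=2 r=13: min(19,1)*11=11 best=224, r--
l=2 r=12: min(19,13)*10=130 best=224, r--
l=2 r=11: min(19,10)*9=90 best=224, r--
l=2 r=10: min(19,17)*8=136 best=224, r--
l=2 r=9: min(19,11)*7=77 best=224, r--
l=2 r=8: min(19,10)*6=60 best=224, r--
l=2 r=7: min(19,8)*5=40 best=224, r--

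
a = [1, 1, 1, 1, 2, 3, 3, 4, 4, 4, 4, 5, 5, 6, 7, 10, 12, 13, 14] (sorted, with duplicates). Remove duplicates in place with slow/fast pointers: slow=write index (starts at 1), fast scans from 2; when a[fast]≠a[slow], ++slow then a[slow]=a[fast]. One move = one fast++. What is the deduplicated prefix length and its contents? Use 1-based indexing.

length 11; prefix = [1, 2, 3, 4, 5, 6, 7, 10, 12, 13, 14]

(s=1,f=2) a[fast]=1=a[slow] dup → fast++
(s=1,f=3) a[fast]=1=a[slow] dup → fast++
(s=1,f=4) a[fast]=1=a[slow] dup → fast++
(s=1,f=5) a[fast]=2≠a[slow]=1 write a[2]=2 → slow++,fast++
(s=2,f=6) a[fast]=3≠a[slow]=2 write a[3]=3 → slow++,fast++
(s=3,f=7) a[fast]=3=a[slow] dup → fast++
(s=3,f=8) a[fast]=4≠a[slow]=3 write a[4]=4 → slow++,fast++
(s=4,f=9) a[fast]=4=a[slow] dup → fast++
(s=4,f=10) a[fast]=4=a[slow] dup → fast++
(s=4,f=11) a[fast]=4=a[slow] dup → fast++
(s=4,f=12) a[fast]=5≠a[slow]=4 write a[5]=5 → slow++,fast++
(s=5,f=13) a[fast]=5=a[slow] dup → fast++
(s=5,f=14) a[fast]=6≠a[slow]=5 write a[6]=6 → slow++,fast++
(s=6,f=15) a[fast]=7≠a[slow]=6 write a[7]=7 → slow++,fast++
(s=7,f=16) a[fast]=10≠a[slow]=7 write a[8]=10 → slow++,fast++
(s=8,f=17) a[fast]=12≠a[slow]=10 write a[9]=12 → slow++,fast++
(s=9,f=18) a[fast]=13≠a[slow]=12 write a[10]=13 → slow++,fast++
(s=10,f=19) a[fast]=14≠a[slow]=13 write a[11]=14 → slow++,fast++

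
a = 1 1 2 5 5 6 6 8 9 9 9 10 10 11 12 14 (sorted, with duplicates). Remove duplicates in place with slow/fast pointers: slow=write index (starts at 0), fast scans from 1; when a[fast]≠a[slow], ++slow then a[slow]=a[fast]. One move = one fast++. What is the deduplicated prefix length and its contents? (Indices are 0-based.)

slow=0 fast=1: a[fast]=1=a[slow] dup, fast++
slow=0 fast=2: a[fast]=2≠a[slow]=1 write a[1]=2, slow++,fast++
slow=1 fast=3: a[fast]=5≠a[slow]=2 write a[2]=5, slow++,fast++
slow=2 fast=4: a[fast]=5=a[slow] dup, fast++
slow=2 fast=5: a[fast]=6≠a[slow]=5 write a[3]=6, slow++,fast++
slow=3 fast=6: a[fast]=6=a[slow] dup, fast++
slow=3 fast=7: a[fast]=8≠a[slow]=6 write a[4]=8, slow++,fast++
slow=4 fast=8: a[fast]=9≠a[slow]=8 write a[5]=9, slow++,fast++
slow=5 fast=9: a[fast]=9=a[slow] dup, fast++
slow=5 fast=10: a[fast]=9=a[slow] dup, fast++
slow=5 fast=11: a[fast]=10≠a[slow]=9 write a[6]=10, slow++,fast++
slow=6 fast=12: a[fast]=10=a[slow] dup, fast++
slow=6 fast=13: a[fast]=11≠a[slow]=10 write a[7]=11, slow++,fast++
slow=7 fast=14: a[fast]=12≠a[slow]=11 write a[8]=12, slow++,fast++
slow=8 fast=15: a[fast]=14≠a[slow]=12 write a[9]=14, slow++,fast++

length 10; prefix = [1, 2, 5, 6, 8, 9, 10, 11, 12, 14]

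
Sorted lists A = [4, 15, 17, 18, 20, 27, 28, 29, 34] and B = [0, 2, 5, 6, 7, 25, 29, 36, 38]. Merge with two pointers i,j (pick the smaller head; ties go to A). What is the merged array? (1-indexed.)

[0, 2, 4, 5, 6, 7, 15, 17, 18, 20, 25, 27, 28, 29, 29, 34, 36, 38]

[i=1,j=1] A[i]=4>B[j]=0 take 0 → j++
[i=1,j=2] A[i]=4>B[j]=2 take 2 → j++
[i=1,j=3] A[i]=4<=B[j]=5 take 4 → i++
[i=2,j=3] A[i]=15>B[j]=5 take 5 → j++
[i=2,j=4] A[i]=15>B[j]=6 take 6 → j++
[i=2,j=5] A[i]=15>B[j]=7 take 7 → j++
[i=2,j=6] A[i]=15<=B[j]=25 take 15 → i++
[i=3,j=6] A[i]=17<=B[j]=25 take 17 → i++
[i=4,j=6] A[i]=18<=B[j]=25 take 18 → i++
[i=5,j=6] A[i]=20<=B[j]=25 take 20 → i++
[i=6,j=6] A[i]=27>B[j]=25 take 25 → j++
[i=6,j=7] A[i]=27<=B[j]=29 take 27 → i++
[i=7,j=7] A[i]=28<=B[j]=29 take 28 → i++
[i=8,j=7] A[i]=29<=B[j]=29 take 29 → i++
[i=9,j=7] A[i]=34>B[j]=29 take 29 → j++
[i=9,j=8] A[i]=34<=B[j]=36 take 34 → i++
[i=10,j=8] A done, take B[j]=36 → j++
[i=10,j=9] A done, take B[j]=38 → j++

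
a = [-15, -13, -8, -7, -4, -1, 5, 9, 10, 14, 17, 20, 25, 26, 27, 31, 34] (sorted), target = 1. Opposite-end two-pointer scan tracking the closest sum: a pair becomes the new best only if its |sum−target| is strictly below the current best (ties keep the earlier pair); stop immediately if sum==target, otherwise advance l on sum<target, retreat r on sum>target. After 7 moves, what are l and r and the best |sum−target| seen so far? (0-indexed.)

l=0, r=9, best |Δ|=1

l=0 r=16: -15+34=19 d=18 *, r--
l=0 r=15: -15+31=16 d=15 *, r--
l=0 r=14: -15+27=12 d=11 *, r--
l=0 r=13: -15+26=11 d=10 *, r--
l=0 r=12: -15+25=10 d=9 *, r--
l=0 r=11: -15+20=5 d=4 *, r--
l=0 r=10: -15+17=2 d=1 *, r--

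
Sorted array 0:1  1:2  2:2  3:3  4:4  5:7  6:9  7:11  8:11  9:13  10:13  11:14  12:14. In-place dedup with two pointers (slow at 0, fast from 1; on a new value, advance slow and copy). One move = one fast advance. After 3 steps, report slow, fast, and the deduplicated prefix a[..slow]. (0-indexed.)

slow=0 fast=1: a[fast]=2≠a[slow]=1 write a[1]=2, slow++,fast++
slow=1 fast=2: a[fast]=2=a[slow] dup, fast++
slow=1 fast=3: a[fast]=3≠a[slow]=2 write a[2]=3, slow++,fast++

slow=2, fast=4, prefix=[1, 2, 3]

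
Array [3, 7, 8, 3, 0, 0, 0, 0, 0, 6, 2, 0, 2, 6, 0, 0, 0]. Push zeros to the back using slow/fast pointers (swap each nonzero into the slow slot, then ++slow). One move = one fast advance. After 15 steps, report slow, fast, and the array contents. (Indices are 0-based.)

(s=0,f=0) a[fast]=3≠0 swap→a[0]=3 → slow++,fast++
(s=1,f=1) a[fast]=7≠0 swap→a[1]=7 → slow++,fast++
(s=2,f=2) a[fast]=8≠0 swap→a[2]=8 → slow++,fast++
(s=3,f=3) a[fast]=3≠0 swap→a[3]=3 → slow++,fast++
(s=4,f=4) a[fast]=0 → fast++
(s=4,f=5) a[fast]=0 → fast++
(s=4,f=6) a[fast]=0 → fast++
(s=4,f=7) a[fast]=0 → fast++
(s=4,f=8) a[fast]=0 → fast++
(s=4,f=9) a[fast]=6≠0 swap→a[4]=6 → slow++,fast++
(s=5,f=10) a[fast]=2≠0 swap→a[5]=2 → slow++,fast++
(s=6,f=11) a[fast]=0 → fast++
(s=6,f=12) a[fast]=2≠0 swap→a[6]=2 → slow++,fast++
(s=7,f=13) a[fast]=6≠0 swap→a[7]=6 → slow++,fast++
(s=8,f=14) a[fast]=0 → fast++

slow=8, fast=15, a=[3, 7, 8, 3, 6, 2, 2, 6, 0, 0, 0, 0, 0, 0, 0, 0, 0]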